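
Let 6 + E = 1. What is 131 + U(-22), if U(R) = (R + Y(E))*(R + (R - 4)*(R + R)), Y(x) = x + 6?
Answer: -23431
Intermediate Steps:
E = -5 (E = -6 + 1 = -5)
Y(x) = 6 + x
U(R) = (1 + R)*(R + 2*R*(-4 + R)) (U(R) = (R + (6 - 5))*(R + (R - 4)*(R + R)) = (R + 1)*(R + (-4 + R)*(2*R)) = (1 + R)*(R + 2*R*(-4 + R)))
131 + U(-22) = 131 - 22*(-7 - 5*(-22) + 2*(-22)**2) = 131 - 22*(-7 + 110 + 2*484) = 131 - 22*(-7 + 110 + 968) = 131 - 22*1071 = 131 - 23562 = -23431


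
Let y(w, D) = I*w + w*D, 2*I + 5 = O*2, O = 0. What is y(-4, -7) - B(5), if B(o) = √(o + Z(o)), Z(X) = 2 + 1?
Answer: 38 - 2*√2 ≈ 35.172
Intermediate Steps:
I = -5/2 (I = -5/2 + (0*2)/2 = -5/2 + (½)*0 = -5/2 + 0 = -5/2 ≈ -2.5000)
Z(X) = 3
y(w, D) = -5*w/2 + D*w (y(w, D) = -5*w/2 + w*D = -5*w/2 + D*w)
B(o) = √(3 + o) (B(o) = √(o + 3) = √(3 + o))
y(-4, -7) - B(5) = (½)*(-4)*(-5 + 2*(-7)) - √(3 + 5) = (½)*(-4)*(-5 - 14) - √8 = (½)*(-4)*(-19) - 2*√2 = 38 - 2*√2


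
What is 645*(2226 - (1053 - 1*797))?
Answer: 1270650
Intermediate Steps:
645*(2226 - (1053 - 1*797)) = 645*(2226 - (1053 - 797)) = 645*(2226 - 1*256) = 645*(2226 - 256) = 645*1970 = 1270650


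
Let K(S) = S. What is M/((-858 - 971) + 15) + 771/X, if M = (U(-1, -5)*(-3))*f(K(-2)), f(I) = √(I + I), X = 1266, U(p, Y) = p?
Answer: 257/422 - 3*I/907 ≈ 0.609 - 0.0033076*I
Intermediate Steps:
f(I) = √2*√I (f(I) = √(2*I) = √2*√I)
M = 6*I (M = (-1*(-3))*(√2*√(-2)) = 3*(√2*(I*√2)) = 3*(2*I) = 6*I ≈ 6.0*I)
M/((-858 - 971) + 15) + 771/X = (6*I)/((-858 - 971) + 15) + 771/1266 = (6*I)/(-1829 + 15) + 771*(1/1266) = (6*I)/(-1814) + 257/422 = (6*I)*(-1/1814) + 257/422 = -3*I/907 + 257/422 = 257/422 - 3*I/907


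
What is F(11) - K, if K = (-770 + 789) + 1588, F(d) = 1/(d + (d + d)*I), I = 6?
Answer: -229800/143 ≈ -1607.0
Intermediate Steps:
F(d) = 1/(13*d) (F(d) = 1/(d + (d + d)*6) = 1/(d + (2*d)*6) = 1/(d + 12*d) = 1/(13*d))
K = 1607 (K = 19 + 1588 = 1607)
F(11) - K = (1/13)/11 - 1*1607 = (1/13)*(1/11) - 1607 = 1/143 - 1607 = -229800/143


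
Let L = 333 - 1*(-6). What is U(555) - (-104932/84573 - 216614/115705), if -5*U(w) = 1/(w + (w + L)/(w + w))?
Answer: 3131744672537063/1006186202057160 ≈ 3.1125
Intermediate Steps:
L = 339 (L = 333 + 6 = 339)
U(w) = -1/(5*(w + (339 + w)/(2*w))) (U(w) = -1/(5*(w + (w + 339)/(w + w))) = -1/(5*(w + (339 + w)/((2*w)))) = -1/(5*(w + (339 + w)*(1/(2*w)))) = -1/(5*(w + (339 + w)/(2*w))))
U(555) - (-104932/84573 - 216614/115705) = -2*555/(1695 + 5*555 + 10*555²) - (-104932/84573 - 216614/115705) = -2*555/(1695 + 2775 + 10*308025) - (-104932*1/84573 - 216614*1/115705) = -2*555/(1695 + 2775 + 3080250) - (-104932/84573 - 216614/115705) = -2*555/3084720 - 1*(-30460852882/9785518965) = -2*555*1/3084720 + 30460852882/9785518965 = -37/102824 + 30460852882/9785518965 = 3131744672537063/1006186202057160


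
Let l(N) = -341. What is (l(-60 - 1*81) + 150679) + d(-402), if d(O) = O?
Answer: 149936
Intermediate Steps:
(l(-60 - 1*81) + 150679) + d(-402) = (-341 + 150679) - 402 = 150338 - 402 = 149936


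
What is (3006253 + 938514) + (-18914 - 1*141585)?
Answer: 3784268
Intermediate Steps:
(3006253 + 938514) + (-18914 - 1*141585) = 3944767 + (-18914 - 141585) = 3944767 - 160499 = 3784268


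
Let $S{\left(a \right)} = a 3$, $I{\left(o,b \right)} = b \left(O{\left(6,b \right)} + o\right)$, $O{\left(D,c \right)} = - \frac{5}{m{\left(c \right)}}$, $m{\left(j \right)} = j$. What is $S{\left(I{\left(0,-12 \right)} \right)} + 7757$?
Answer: $7742$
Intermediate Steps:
$O{\left(D,c \right)} = - \frac{5}{c}$
$I{\left(o,b \right)} = b \left(o - \frac{5}{b}\right)$ ($I{\left(o,b \right)} = b \left(- \frac{5}{b} + o\right) = b \left(o - \frac{5}{b}\right)$)
$S{\left(a \right)} = 3 a$
$S{\left(I{\left(0,-12 \right)} \right)} + 7757 = 3 \left(-5 - 0\right) + 7757 = 3 \left(-5 + 0\right) + 7757 = 3 \left(-5\right) + 7757 = -15 + 7757 = 7742$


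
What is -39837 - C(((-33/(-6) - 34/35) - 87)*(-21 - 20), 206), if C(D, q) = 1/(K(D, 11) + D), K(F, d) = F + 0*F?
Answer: -9429139076/236693 ≈ -39837.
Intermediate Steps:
K(F, d) = F (K(F, d) = F + 0 = F)
C(D, q) = 1/(2*D) (C(D, q) = 1/(D + D) = 1/(2*D))
-39837 - C(((-33/(-6) - 34/35) - 87)*(-21 - 20), 206) = -39837 - 1/(2*(((-33/(-6) - 34/35) - 87)*(-21 - 20))) = -39837 - 1/(2*(((-33*(-⅙) - 34*1/35) - 87)*(-41))) = -39837 - 1/(2*(((11/2 - 34/35) - 87)*(-41))) = -39837 - 1/(2*((317/70 - 87)*(-41))) = -39837 - 1/(2*((-5773/70*(-41)))) = -39837 - 1/(2*236693/70) = -39837 - 70/(2*236693) = -39837 - 1*35/236693 = -39837 - 35/236693 = -9429139076/236693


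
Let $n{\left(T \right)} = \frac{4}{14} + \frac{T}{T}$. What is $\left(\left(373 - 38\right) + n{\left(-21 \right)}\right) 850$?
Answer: $\frac{2000900}{7} \approx 2.8584 \cdot 10^{5}$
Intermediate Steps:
$n{\left(T \right)} = \frac{9}{7}$ ($n{\left(T \right)} = 4 \cdot \frac{1}{14} + 1 = \frac{2}{7} + 1 = \frac{9}{7}$)
$\left(\left(373 - 38\right) + n{\left(-21 \right)}\right) 850 = \left(\left(373 - 38\right) + \frac{9}{7}\right) 850 = \left(335 + \frac{9}{7}\right) 850 = \frac{2354}{7} \cdot 850 = \frac{2000900}{7}$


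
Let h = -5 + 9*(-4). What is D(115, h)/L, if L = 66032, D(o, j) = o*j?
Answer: -4715/66032 ≈ -0.071405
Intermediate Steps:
h = -41 (h = -5 - 36 = -41)
D(o, j) = j*o
D(115, h)/L = -41*115/66032 = -4715*1/66032 = -4715/66032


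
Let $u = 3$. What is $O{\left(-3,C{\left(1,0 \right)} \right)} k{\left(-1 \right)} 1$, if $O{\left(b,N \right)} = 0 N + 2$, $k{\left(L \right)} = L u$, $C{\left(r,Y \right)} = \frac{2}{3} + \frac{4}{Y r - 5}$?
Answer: $-6$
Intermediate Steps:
$C{\left(r,Y \right)} = \frac{2}{3} + \frac{4}{-5 + Y r}$ ($C{\left(r,Y \right)} = 2 \cdot \frac{1}{3} + \frac{4}{-5 + Y r} = \frac{2}{3} + \frac{4}{-5 + Y r}$)
$k{\left(L \right)} = 3 L$ ($k{\left(L \right)} = L 3 = 3 L$)
$O{\left(b,N \right)} = 2$ ($O{\left(b,N \right)} = 0 + 2 = 2$)
$O{\left(-3,C{\left(1,0 \right)} \right)} k{\left(-1 \right)} 1 = 2 \cdot 3 \left(-1\right) 1 = 2 \left(-3\right) 1 = \left(-6\right) 1 = -6$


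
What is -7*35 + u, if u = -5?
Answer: -250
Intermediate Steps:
-7*35 + u = -7*35 - 5 = -245 - 5 = -250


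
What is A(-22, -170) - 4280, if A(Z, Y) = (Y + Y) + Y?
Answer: -4790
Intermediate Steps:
A(Z, Y) = 3*Y (A(Z, Y) = 2*Y + Y = 3*Y)
A(-22, -170) - 4280 = 3*(-170) - 4280 = -510 - 4280 = -4790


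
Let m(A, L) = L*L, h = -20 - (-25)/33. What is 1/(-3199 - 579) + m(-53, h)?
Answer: 1523382961/4114242 ≈ 370.27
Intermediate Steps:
h = -635/33 (h = -20 - (-25)/33 = -20 - 1*(-25/33) = -20 + 25/33 = -635/33 ≈ -19.242)
m(A, L) = L²
1/(-3199 - 579) + m(-53, h) = 1/(-3199 - 579) + (-635/33)² = 1/(-3778) + 403225/1089 = -1/3778 + 403225/1089 = 1523382961/4114242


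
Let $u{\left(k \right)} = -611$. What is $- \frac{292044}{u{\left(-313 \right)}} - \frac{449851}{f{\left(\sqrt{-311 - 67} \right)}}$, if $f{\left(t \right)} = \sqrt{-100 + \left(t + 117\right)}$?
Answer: $\frac{292044}{611} - \frac{449851}{\sqrt{17 + 3 i \sqrt{42}}} \approx -80124.0 + 36592.0 i$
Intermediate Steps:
$f{\left(t \right)} = \sqrt{17 + t}$ ($f{\left(t \right)} = \sqrt{-100 + \left(117 + t\right)} = \sqrt{17 + t}$)
$- \frac{292044}{u{\left(-313 \right)}} - \frac{449851}{f{\left(\sqrt{-311 - 67} \right)}} = - \frac{292044}{-611} - \frac{449851}{\sqrt{17 + \sqrt{-311 - 67}}} = \left(-292044\right) \left(- \frac{1}{611}\right) - \frac{449851}{\sqrt{17 + \sqrt{-378}}} = \frac{292044}{611} - \frac{449851}{\sqrt{17 + 3 i \sqrt{42}}}$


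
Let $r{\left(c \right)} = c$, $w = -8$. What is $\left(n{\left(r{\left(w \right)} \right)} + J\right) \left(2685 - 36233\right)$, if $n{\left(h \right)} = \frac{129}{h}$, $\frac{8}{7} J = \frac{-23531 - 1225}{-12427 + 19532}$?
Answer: $\frac{1305780417}{2030} \approx 6.4324 \cdot 10^{5}$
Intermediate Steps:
$J = - \frac{6189}{2030}$ ($J = \frac{7 \frac{-23531 - 1225}{-12427 + 19532}}{8} = \frac{7 \frac{-23531 + \left(-9653 + 8428\right)}{7105}}{8} = \frac{7 \left(-23531 - 1225\right) \frac{1}{7105}}{8} = \frac{7 \left(\left(-24756\right) \frac{1}{7105}\right)}{8} = \frac{7}{8} \left(- \frac{24756}{7105}\right) = - \frac{6189}{2030} \approx -3.0488$)
$\left(n{\left(r{\left(w \right)} \right)} + J\right) \left(2685 - 36233\right) = \left(\frac{129}{-8} - \frac{6189}{2030}\right) \left(2685 - 36233\right) = \left(129 \left(- \frac{1}{8}\right) - \frac{6189}{2030}\right) \left(-33548\right) = \left(- \frac{129}{8} - \frac{6189}{2030}\right) \left(-33548\right) = \left(- \frac{155691}{8120}\right) \left(-33548\right) = \frac{1305780417}{2030}$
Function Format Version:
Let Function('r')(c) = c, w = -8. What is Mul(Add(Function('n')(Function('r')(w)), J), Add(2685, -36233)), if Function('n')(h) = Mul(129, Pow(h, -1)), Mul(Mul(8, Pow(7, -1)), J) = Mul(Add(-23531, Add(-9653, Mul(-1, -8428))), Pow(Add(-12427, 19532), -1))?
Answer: Rational(1305780417, 2030) ≈ 6.4324e+5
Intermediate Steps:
J = Rational(-6189, 2030) (J = Mul(Rational(7, 8), Mul(Add(-23531, Add(-9653, Mul(-1, -8428))), Pow(Add(-12427, 19532), -1))) = Mul(Rational(7, 8), Mul(Add(-23531, Add(-9653, 8428)), Pow(7105, -1))) = Mul(Rational(7, 8), Mul(Add(-23531, -1225), Rational(1, 7105))) = Mul(Rational(7, 8), Mul(-24756, Rational(1, 7105))) = Mul(Rational(7, 8), Rational(-24756, 7105)) = Rational(-6189, 2030) ≈ -3.0488)
Mul(Add(Function('n')(Function('r')(w)), J), Add(2685, -36233)) = Mul(Add(Mul(129, Pow(-8, -1)), Rational(-6189, 2030)), Add(2685, -36233)) = Mul(Add(Mul(129, Rational(-1, 8)), Rational(-6189, 2030)), -33548) = Mul(Add(Rational(-129, 8), Rational(-6189, 2030)), -33548) = Mul(Rational(-155691, 8120), -33548) = Rational(1305780417, 2030)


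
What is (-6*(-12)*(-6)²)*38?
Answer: 98496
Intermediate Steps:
(-6*(-12)*(-6)²)*38 = (72*36)*38 = 2592*38 = 98496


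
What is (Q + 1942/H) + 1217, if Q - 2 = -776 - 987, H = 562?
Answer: -151893/281 ≈ -540.54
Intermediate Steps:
Q = -1761 (Q = 2 + (-776 - 987) = 2 - 1763 = -1761)
(Q + 1942/H) + 1217 = (-1761 + 1942/562) + 1217 = (-1761 + 1942*(1/562)) + 1217 = (-1761 + 971/281) + 1217 = -493870/281 + 1217 = -151893/281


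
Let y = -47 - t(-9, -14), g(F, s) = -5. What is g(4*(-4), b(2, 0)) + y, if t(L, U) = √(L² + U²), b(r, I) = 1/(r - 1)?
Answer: -52 - √277 ≈ -68.643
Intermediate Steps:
b(r, I) = 1/(-1 + r)
y = -47 - √277 (y = -47 - √((-9)² + (-14)²) = -47 - √(81 + 196) = -47 - √277 ≈ -63.643)
g(4*(-4), b(2, 0)) + y = -5 + (-47 - √277) = -52 - √277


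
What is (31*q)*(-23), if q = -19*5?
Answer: 67735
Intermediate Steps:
q = -95
(31*q)*(-23) = (31*(-95))*(-23) = -2945*(-23) = 67735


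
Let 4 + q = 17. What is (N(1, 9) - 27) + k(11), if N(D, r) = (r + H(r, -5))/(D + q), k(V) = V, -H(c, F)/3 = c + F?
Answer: -227/14 ≈ -16.214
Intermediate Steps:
H(c, F) = -3*F - 3*c (H(c, F) = -3*(c + F) = -3*(F + c) = -3*F - 3*c)
q = 13 (q = -4 + 17 = 13)
N(D, r) = (15 - 2*r)/(13 + D) (N(D, r) = (r + (-3*(-5) - 3*r))/(D + 13) = (r + (15 - 3*r))/(13 + D) = (15 - 2*r)/(13 + D))
(N(1, 9) - 27) + k(11) = ((15 - 2*9)/(13 + 1) - 27) + 11 = ((15 - 18)/14 - 27) + 11 = ((1/14)*(-3) - 27) + 11 = (-3/14 - 27) + 11 = -381/14 + 11 = -227/14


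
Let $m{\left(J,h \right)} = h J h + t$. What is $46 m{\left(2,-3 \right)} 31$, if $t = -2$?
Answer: $22816$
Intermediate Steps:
$m{\left(J,h \right)} = -2 + J h^{2}$ ($m{\left(J,h \right)} = h J h - 2 = J h h - 2 = J h^{2} - 2 = -2 + J h^{2}$)
$46 m{\left(2,-3 \right)} 31 = 46 \left(-2 + 2 \left(-3\right)^{2}\right) 31 = 46 \left(-2 + 2 \cdot 9\right) 31 = 46 \left(-2 + 18\right) 31 = 46 \cdot 16 \cdot 31 = 736 \cdot 31 = 22816$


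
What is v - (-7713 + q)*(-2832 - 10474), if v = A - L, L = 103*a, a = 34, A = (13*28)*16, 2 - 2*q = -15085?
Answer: -2253045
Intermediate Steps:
q = 15087/2 (q = 1 - ½*(-15085) = 1 + 15085/2 = 15087/2 ≈ 7543.5)
A = 5824 (A = 364*16 = 5824)
L = 3502 (L = 103*34 = 3502)
v = 2322 (v = 5824 - 1*3502 = 5824 - 3502 = 2322)
v - (-7713 + q)*(-2832 - 10474) = 2322 - (-7713 + 15087/2)*(-2832 - 10474) = 2322 - (-339)*(-13306)/2 = 2322 - 1*2255367 = 2322 - 2255367 = -2253045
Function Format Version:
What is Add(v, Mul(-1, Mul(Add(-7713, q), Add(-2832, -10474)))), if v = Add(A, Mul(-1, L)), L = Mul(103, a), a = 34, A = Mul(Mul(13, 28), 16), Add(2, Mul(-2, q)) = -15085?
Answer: -2253045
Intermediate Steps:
q = Rational(15087, 2) (q = Add(1, Mul(Rational(-1, 2), -15085)) = Add(1, Rational(15085, 2)) = Rational(15087, 2) ≈ 7543.5)
A = 5824 (A = Mul(364, 16) = 5824)
L = 3502 (L = Mul(103, 34) = 3502)
v = 2322 (v = Add(5824, Mul(-1, 3502)) = Add(5824, -3502) = 2322)
Add(v, Mul(-1, Mul(Add(-7713, q), Add(-2832, -10474)))) = Add(2322, Mul(-1, Mul(Add(-7713, Rational(15087, 2)), Add(-2832, -10474)))) = Add(2322, Mul(-1, Mul(Rational(-339, 2), -13306))) = Add(2322, Mul(-1, 2255367)) = Add(2322, -2255367) = -2253045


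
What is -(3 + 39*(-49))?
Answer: 1908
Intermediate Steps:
-(3 + 39*(-49)) = -(3 - 1911) = -1*(-1908) = 1908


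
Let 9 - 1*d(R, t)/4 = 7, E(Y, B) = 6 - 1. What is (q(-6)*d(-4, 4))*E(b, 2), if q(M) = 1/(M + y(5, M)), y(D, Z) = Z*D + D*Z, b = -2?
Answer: -20/33 ≈ -0.60606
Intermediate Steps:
E(Y, B) = 5
d(R, t) = 8 (d(R, t) = 36 - 4*7 = 36 - 28 = 8)
y(D, Z) = 2*D*Z (y(D, Z) = D*Z + D*Z = 2*D*Z)
q(M) = 1/(11*M) (q(M) = 1/(M + 2*5*M) = 1/(M + 10*M) = 1/(11*M))
(q(-6)*d(-4, 4))*E(b, 2) = (((1/11)/(-6))*8)*5 = (((1/11)*(-1/6))*8)*5 = -1/66*8*5 = -4/33*5 = -20/33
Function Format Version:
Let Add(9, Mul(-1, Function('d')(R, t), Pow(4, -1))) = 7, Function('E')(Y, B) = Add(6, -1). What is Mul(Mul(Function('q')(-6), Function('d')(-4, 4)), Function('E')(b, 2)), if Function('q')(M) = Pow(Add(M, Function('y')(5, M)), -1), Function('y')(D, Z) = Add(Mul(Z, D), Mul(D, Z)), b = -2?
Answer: Rational(-20, 33) ≈ -0.60606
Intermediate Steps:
Function('E')(Y, B) = 5
Function('d')(R, t) = 8 (Function('d')(R, t) = Add(36, Mul(-4, 7)) = Add(36, -28) = 8)
Function('y')(D, Z) = Mul(2, D, Z) (Function('y')(D, Z) = Add(Mul(D, Z), Mul(D, Z)) = Mul(2, D, Z))
Function('q')(M) = Mul(Rational(1, 11), Pow(M, -1)) (Function('q')(M) = Pow(Add(M, Mul(2, 5, M)), -1) = Pow(Add(M, Mul(10, M)), -1) = Pow(Mul(11, M), -1) = Mul(Rational(1, 11), Pow(M, -1)))
Mul(Mul(Function('q')(-6), Function('d')(-4, 4)), Function('E')(b, 2)) = Mul(Mul(Mul(Rational(1, 11), Pow(-6, -1)), 8), 5) = Mul(Mul(Mul(Rational(1, 11), Rational(-1, 6)), 8), 5) = Mul(Mul(Rational(-1, 66), 8), 5) = Mul(Rational(-4, 33), 5) = Rational(-20, 33)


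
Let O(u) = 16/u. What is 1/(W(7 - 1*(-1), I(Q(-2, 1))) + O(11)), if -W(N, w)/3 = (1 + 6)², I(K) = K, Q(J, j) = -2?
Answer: -11/1601 ≈ -0.0068707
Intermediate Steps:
W(N, w) = -147 (W(N, w) = -3*(1 + 6)² = -3*7² = -3*49 = -147)
1/(W(7 - 1*(-1), I(Q(-2, 1))) + O(11)) = 1/(-147 + 16/11) = 1/(-1601/11) = -11/1601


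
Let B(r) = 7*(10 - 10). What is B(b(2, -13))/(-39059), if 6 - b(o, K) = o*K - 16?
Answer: 0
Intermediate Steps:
b(o, K) = 22 - K*o (b(o, K) = 6 - (o*K - 16) = 6 - (K*o - 16) = 6 - (-16 + K*o) = 6 + (16 - K*o) = 22 - K*o)
B(r) = 0 (B(r) = 7*0 = 0)
B(b(2, -13))/(-39059) = 0/(-39059) = 0*(-1/39059) = 0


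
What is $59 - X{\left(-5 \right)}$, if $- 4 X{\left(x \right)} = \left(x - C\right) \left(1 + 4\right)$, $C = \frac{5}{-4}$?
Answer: $\frac{869}{16} \approx 54.313$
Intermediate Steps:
$C = - \frac{5}{4}$ ($C = 5 \left(- \frac{1}{4}\right) = - \frac{5}{4} \approx -1.25$)
$X{\left(x \right)} = - \frac{25}{16} - \frac{5 x}{4}$ ($X{\left(x \right)} = - \frac{\left(x - - \frac{5}{4}\right) \left(1 + 4\right)}{4} = - \frac{\left(x + \frac{5}{4}\right) 5}{4} = - \frac{\left(\frac{5}{4} + x\right) 5}{4} = - \frac{\frac{25}{4} + 5 x}{4} = - \frac{25}{16} - \frac{5 x}{4}$)
$59 - X{\left(-5 \right)} = 59 - \left(- \frac{25}{16} - - \frac{25}{4}\right) = 59 - \left(- \frac{25}{16} + \frac{25}{4}\right) = 59 - \frac{75}{16} = \frac{869}{16}$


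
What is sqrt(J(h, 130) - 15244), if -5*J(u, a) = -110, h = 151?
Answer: I*sqrt(15222) ≈ 123.38*I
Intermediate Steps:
J(u, a) = 22 (J(u, a) = -1/5*(-110) = 22)
sqrt(J(h, 130) - 15244) = sqrt(22 - 15244) = sqrt(-15222) = I*sqrt(15222)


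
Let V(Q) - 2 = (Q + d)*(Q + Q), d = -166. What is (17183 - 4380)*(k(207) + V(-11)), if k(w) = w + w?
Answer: 55180930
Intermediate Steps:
V(Q) = 2 + 2*Q*(-166 + Q) (V(Q) = 2 + (Q - 166)*(Q + Q) = 2 + (-166 + Q)*(2*Q) = 2 + 2*Q*(-166 + Q))
k(w) = 2*w
(17183 - 4380)*(k(207) + V(-11)) = (17183 - 4380)*(2*207 + (2 - 332*(-11) + 2*(-11)**2)) = 12803*(414 + (2 + 3652 + 2*121)) = 12803*(414 + (2 + 3652 + 242)) = 12803*(414 + 3896) = 12803*4310 = 55180930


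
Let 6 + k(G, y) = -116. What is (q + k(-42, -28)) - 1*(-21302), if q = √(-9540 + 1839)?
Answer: 21180 + I*√7701 ≈ 21180.0 + 87.755*I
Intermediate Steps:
q = I*√7701 (q = √(-7701) = I*√7701 ≈ 87.755*I)
k(G, y) = -122 (k(G, y) = -6 - 116 = -122)
(q + k(-42, -28)) - 1*(-21302) = (I*√7701 - 122) - 1*(-21302) = (-122 + I*√7701) + 21302 = 21180 + I*√7701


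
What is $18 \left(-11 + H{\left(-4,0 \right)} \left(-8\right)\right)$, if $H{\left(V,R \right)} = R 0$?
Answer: $-198$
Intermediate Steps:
$H{\left(V,R \right)} = 0$
$18 \left(-11 + H{\left(-4,0 \right)} \left(-8\right)\right) = 18 \left(-11 + 0 \left(-8\right)\right) = 18 \left(-11 + 0\right) = 18 \left(-11\right) = -198$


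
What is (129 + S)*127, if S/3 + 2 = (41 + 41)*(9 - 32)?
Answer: -702945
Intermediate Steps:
S = -5664 (S = -6 + 3*((41 + 41)*(9 - 32)) = -6 + 3*(82*(-23)) = -6 + 3*(-1886) = -6 - 5658 = -5664)
(129 + S)*127 = (129 - 5664)*127 = -5535*127 = -702945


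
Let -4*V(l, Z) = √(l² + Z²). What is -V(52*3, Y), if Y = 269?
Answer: √96697/4 ≈ 77.740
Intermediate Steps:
V(l, Z) = -√(Z² + l²)/4 (V(l, Z) = -√(l² + Z²)/4 = -√(Z² + l²)/4)
-V(52*3, Y) = -(-1)*√(269² + (52*3)²)/4 = -(-1)*√(72361 + 156²)/4 = -(-1)*√(72361 + 24336)/4 = -(-1)*√96697/4 = √96697/4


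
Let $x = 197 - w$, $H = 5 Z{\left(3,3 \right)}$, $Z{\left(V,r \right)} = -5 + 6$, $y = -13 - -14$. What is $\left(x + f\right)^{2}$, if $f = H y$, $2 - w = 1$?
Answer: $40401$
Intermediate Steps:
$w = 1$ ($w = 2 - 1 = 1$)
$y = 1$ ($y = -13 + 14 = 1$)
$Z{\left(V,r \right)} = 1$
$H = 5$ ($H = 5 \cdot 1 = 5$)
$x = 196$ ($x = 197 - 1 = 196$)
$f = 5$ ($f = 5 \cdot 1 = 5$)
$\left(x + f\right)^{2} = \left(196 + 5\right)^{2} = 201^{2} = 40401$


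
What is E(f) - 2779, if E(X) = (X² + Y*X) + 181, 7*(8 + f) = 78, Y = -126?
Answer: -146222/49 ≈ -2984.1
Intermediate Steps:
f = 22/7 (f = -8 + (⅐)*78 = -8 + 78/7 = 22/7 ≈ 3.1429)
E(X) = 181 + X² - 126*X (E(X) = (X² - 126*X) + 181 = 181 + X² - 126*X)
E(f) - 2779 = (181 + (22/7)² - 126*22/7) - 2779 = (181 + 484/49 - 396) - 2779 = -10051/49 - 2779 = -146222/49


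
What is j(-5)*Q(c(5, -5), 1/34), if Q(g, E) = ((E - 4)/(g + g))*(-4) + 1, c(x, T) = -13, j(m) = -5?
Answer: -430/221 ≈ -1.9457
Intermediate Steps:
Q(g, E) = 1 - 2*(-4 + E)/g (Q(g, E) = ((-4 + E)/((2*g)))*(-4) + 1 = ((-4 + E)*(1/(2*g)))*(-4) + 1 = ((-4 + E)/(2*g))*(-4) + 1 = -2*(-4 + E)/g + 1 = 1 - 2*(-4 + E)/g)
j(-5)*Q(c(5, -5), 1/34) = -5*(8 - 13 - 2/34)/(-13) = -(-5)*(8 - 13 - 2*1/34)/13 = -(-5)*(8 - 13 - 1/17)/13 = -(-5)*(-86)/(13*17) = -5*86/221 = -430/221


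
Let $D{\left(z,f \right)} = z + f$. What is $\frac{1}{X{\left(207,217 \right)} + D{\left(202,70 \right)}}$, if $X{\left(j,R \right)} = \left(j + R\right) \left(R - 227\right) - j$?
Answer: $- \frac{1}{4175} \approx -0.00023952$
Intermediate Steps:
$D{\left(z,f \right)} = f + z$
$X{\left(j,R \right)} = - j + \left(-227 + R\right) \left(R + j\right)$ ($X{\left(j,R \right)} = \left(R + j\right) \left(-227 + R\right) - j = \left(-227 + R\right) \left(R + j\right) - j = - j + \left(-227 + R\right) \left(R + j\right)$)
$\frac{1}{X{\left(207,217 \right)} + D{\left(202,70 \right)}} = \frac{1}{\left(217^{2} - 47196 - 49259 + 217 \cdot 207\right) + \left(70 + 202\right)} = \frac{1}{\left(47089 - 47196 - 49259 + 44919\right) + 272} = \frac{1}{-4447 + 272} = \frac{1}{-4175} = - \frac{1}{4175}$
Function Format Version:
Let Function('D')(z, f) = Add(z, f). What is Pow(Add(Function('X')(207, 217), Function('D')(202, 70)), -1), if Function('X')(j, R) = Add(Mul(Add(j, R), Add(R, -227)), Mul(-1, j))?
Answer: Rational(-1, 4175) ≈ -0.00023952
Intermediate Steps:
Function('D')(z, f) = Add(f, z)
Function('X')(j, R) = Add(Mul(-1, j), Mul(Add(-227, R), Add(R, j))) (Function('X')(j, R) = Add(Mul(Add(R, j), Add(-227, R)), Mul(-1, j)) = Add(Mul(Add(-227, R), Add(R, j)), Mul(-1, j)) = Add(Mul(-1, j), Mul(Add(-227, R), Add(R, j))))
Pow(Add(Function('X')(207, 217), Function('D')(202, 70)), -1) = Pow(Add(Add(Pow(217, 2), Mul(-228, 207), Mul(-227, 217), Mul(217, 207)), Add(70, 202)), -1) = Pow(Add(Add(47089, -47196, -49259, 44919), 272), -1) = Pow(Add(-4447, 272), -1) = Pow(-4175, -1) = Rational(-1, 4175)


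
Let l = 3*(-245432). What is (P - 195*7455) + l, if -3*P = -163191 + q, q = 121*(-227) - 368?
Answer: -6379037/3 ≈ -2.1263e+6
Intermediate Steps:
l = -736296
q = -27835 (q = -27467 - 368 = -27835)
P = 191026/3 (P = -(-163191 - 27835)/3 = -1/3*(-191026) = 191026/3 ≈ 63675.)
(P - 195*7455) + l = (191026/3 - 195*7455) - 736296 = (191026/3 - 1453725) - 736296 = -4170149/3 - 736296 = -6379037/3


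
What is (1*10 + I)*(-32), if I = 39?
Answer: -1568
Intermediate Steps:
(1*10 + I)*(-32) = (1*10 + 39)*(-32) = (10 + 39)*(-32) = 49*(-32) = -1568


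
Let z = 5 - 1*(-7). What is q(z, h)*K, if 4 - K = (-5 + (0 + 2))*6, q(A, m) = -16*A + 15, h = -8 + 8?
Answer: -3894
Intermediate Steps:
z = 12 (z = 5 + 7 = 12)
h = 0
q(A, m) = 15 - 16*A
K = 22 (K = 4 - (-5 + (0 + 2))*6 = 4 - (-5 + 2)*6 = 4 - (-3)*6 = 4 - 1*(-18) = 4 + 18 = 22)
q(z, h)*K = (15 - 16*12)*22 = (15 - 192)*22 = -177*22 = -3894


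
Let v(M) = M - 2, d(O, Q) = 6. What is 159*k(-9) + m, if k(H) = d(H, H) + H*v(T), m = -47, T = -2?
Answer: 6631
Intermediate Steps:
v(M) = -2 + M
k(H) = 6 - 4*H (k(H) = 6 + H*(-2 - 2) = 6 + H*(-4) = 6 - 4*H)
159*k(-9) + m = 159*(6 - 4*(-9)) - 47 = 159*(6 + 36) - 47 = 159*42 - 47 = 6678 - 47 = 6631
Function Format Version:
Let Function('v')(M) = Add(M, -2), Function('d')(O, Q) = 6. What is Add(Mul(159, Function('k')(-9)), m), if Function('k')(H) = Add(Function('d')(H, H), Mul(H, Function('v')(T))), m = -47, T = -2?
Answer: 6631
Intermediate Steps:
Function('v')(M) = Add(-2, M)
Function('k')(H) = Add(6, Mul(-4, H)) (Function('k')(H) = Add(6, Mul(H, Add(-2, -2))) = Add(6, Mul(H, -4)) = Add(6, Mul(-4, H)))
Add(Mul(159, Function('k')(-9)), m) = Add(Mul(159, Add(6, Mul(-4, -9))), -47) = Add(Mul(159, Add(6, 36)), -47) = Add(Mul(159, 42), -47) = Add(6678, -47) = 6631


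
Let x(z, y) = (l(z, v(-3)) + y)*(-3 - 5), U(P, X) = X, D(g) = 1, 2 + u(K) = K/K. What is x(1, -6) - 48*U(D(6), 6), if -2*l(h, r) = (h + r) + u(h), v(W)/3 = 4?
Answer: -192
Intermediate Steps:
u(K) = -1 (u(K) = -2 + K/K = -2 + 1 = -1)
v(W) = 12 (v(W) = 3*4 = 12)
l(h, r) = 1/2 - h/2 - r/2 (l(h, r) = -((h + r) - 1)/2 = -(-1 + h + r)/2 = 1/2 - h/2 - r/2)
x(z, y) = 44 - 8*y + 4*z (x(z, y) = ((1/2 - z/2 - 1/2*12) + y)*(-3 - 5) = ((1/2 - z/2 - 6) + y)*(-8) = ((-11/2 - z/2) + y)*(-8) = (-11/2 + y - z/2)*(-8) = 44 - 8*y + 4*z)
x(1, -6) - 48*U(D(6), 6) = (44 - 8*(-6) + 4*1) - 48*6 = (44 + 48 + 4) - 288 = 96 - 288 = -192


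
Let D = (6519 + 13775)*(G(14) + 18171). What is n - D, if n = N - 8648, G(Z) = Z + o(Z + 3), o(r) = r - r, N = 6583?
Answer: -369048455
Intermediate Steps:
o(r) = 0
G(Z) = Z (G(Z) = Z + 0 = Z)
n = -2065 (n = 6583 - 8648 = -2065)
D = 369046390 (D = (6519 + 13775)*(14 + 18171) = 20294*18185 = 369046390)
n - D = -2065 - 1*369046390 = -2065 - 369046390 = -369048455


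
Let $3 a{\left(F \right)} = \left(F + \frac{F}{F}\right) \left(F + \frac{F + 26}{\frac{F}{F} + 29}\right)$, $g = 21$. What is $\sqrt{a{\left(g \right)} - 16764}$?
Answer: $\frac{11 i \sqrt{30865}}{15} \approx 128.84 i$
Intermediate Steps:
$a{\left(F \right)} = \frac{\left(1 + F\right) \left(\frac{13}{15} + \frac{31 F}{30}\right)}{3}$ ($a{\left(F \right)} = \frac{\left(F + \frac{F}{F}\right) \left(F + \frac{F + 26}{\frac{F}{F} + 29}\right)}{3} = \frac{\left(F + 1\right) \left(F + \frac{26 + F}{1 + 29}\right)}{3} = \frac{\left(1 + F\right) \left(F + \frac{26 + F}{30}\right)}{3} = \frac{\left(1 + F\right) \left(F + \left(26 + F\right) \frac{1}{30}\right)}{3} = \frac{\left(1 + F\right) \left(F + \left(\frac{13}{15} + \frac{F}{30}\right)\right)}{3} = \frac{\left(1 + F\right) \left(\frac{13}{15} + \frac{31 F}{30}\right)}{3}$)
$\sqrt{a{\left(g \right)} - 16764} = \sqrt{\left(\frac{13}{45} + \frac{19}{30} \cdot 21 + \frac{31 \cdot 21^{2}}{90}\right) - 16764} = \sqrt{\left(\frac{13}{45} + \frac{133}{10} + \frac{31}{90} \cdot 441\right) - 16764} = \sqrt{\left(\frac{13}{45} + \frac{133}{10} + \frac{1519}{10}\right) - 16764} = \sqrt{\frac{7447}{45} - 16764} = \sqrt{- \frac{746933}{45}} = \frac{11 i \sqrt{30865}}{15}$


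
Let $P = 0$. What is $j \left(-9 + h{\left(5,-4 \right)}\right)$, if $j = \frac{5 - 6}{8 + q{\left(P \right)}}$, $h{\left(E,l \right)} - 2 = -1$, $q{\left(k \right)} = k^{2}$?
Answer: $1$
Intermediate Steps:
$h{\left(E,l \right)} = 1$ ($h{\left(E,l \right)} = 2 - 1 = 1$)
$j = - \frac{1}{8}$ ($j = \frac{5 - 6}{8 + 0^{2}} = - \frac{1}{8 + 0} = - \frac{1}{8} \approx -0.125$)
$j \left(-9 + h{\left(5,-4 \right)}\right) = - \frac{-9 + 1}{8} = \left(- \frac{1}{8}\right) \left(-8\right) = 1$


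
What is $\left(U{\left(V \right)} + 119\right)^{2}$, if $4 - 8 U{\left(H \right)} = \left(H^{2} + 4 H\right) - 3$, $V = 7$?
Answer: $\frac{194481}{16} \approx 12155.0$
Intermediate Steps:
$U{\left(H \right)} = \frac{7}{8} - \frac{H}{2} - \frac{H^{2}}{8}$ ($U{\left(H \right)} = \frac{1}{2} - \frac{\left(H^{2} + 4 H\right) - 3}{8} = \frac{1}{2} - \frac{-3 + H^{2} + 4 H}{8} = \frac{1}{2} - \left(- \frac{3}{8} + \frac{H}{2} + \frac{H^{2}}{8}\right) = \frac{7}{8} - \frac{H}{2} - \frac{H^{2}}{8}$)
$\left(U{\left(V \right)} + 119\right)^{2} = \left(\left(\frac{7}{8} - \frac{7}{2} - \frac{7^{2}}{8}\right) + 119\right)^{2} = \left(\left(\frac{7}{8} - \frac{7}{2} - \frac{49}{8}\right) + 119\right)^{2} = \left(- \frac{35}{4} + 119\right)^{2} = \left(\frac{441}{4}\right)^{2} = \frac{194481}{16}$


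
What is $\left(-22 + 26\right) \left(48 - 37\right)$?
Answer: $44$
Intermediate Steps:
$\left(-22 + 26\right) \left(48 - 37\right) = 4 \cdot 11 = 44$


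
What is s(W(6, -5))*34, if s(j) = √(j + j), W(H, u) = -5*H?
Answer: 68*I*√15 ≈ 263.36*I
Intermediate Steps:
s(j) = √2*√j (s(j) = √(2*j) = √2*√j)
s(W(6, -5))*34 = (√2*√(-5*6))*34 = (√2*√(-30))*34 = (√2*(I*√30))*34 = (2*I*√15)*34 = 68*I*√15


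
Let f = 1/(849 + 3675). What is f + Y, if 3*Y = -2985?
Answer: -4501379/4524 ≈ -995.00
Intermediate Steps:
Y = -995 (Y = (⅓)*(-2985) = -995)
f = 1/4524 ≈ 0.00022104
f + Y = 1/4524 - 995 = -4501379/4524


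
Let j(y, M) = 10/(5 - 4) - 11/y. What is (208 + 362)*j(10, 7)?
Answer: 5073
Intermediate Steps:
j(y, M) = 10 - 11/y (j(y, M) = 10/1 - 11/y = 10*1 - 11/y = 10 - 11/y)
(208 + 362)*j(10, 7) = (208 + 362)*(10 - 11/10) = 570*(10 - 11*⅒) = 570*(10 - 11/10) = 570*(89/10) = 5073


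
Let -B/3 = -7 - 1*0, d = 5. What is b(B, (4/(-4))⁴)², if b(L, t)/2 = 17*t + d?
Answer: 1936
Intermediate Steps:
B = 21 (B = -3*(-7 - 1*0) = -3*(-7 + 0) = -3*(-7) = 21)
b(L, t) = 10 + 34*t (b(L, t) = 2*(17*t + 5) = 2*(5 + 17*t) = 10 + 34*t)
b(B, (4/(-4))⁴)² = (10 + 34*(4/(-4))⁴)² = (10 + 34*(4*(-¼))⁴)² = (10 + 34*(-1)⁴)² = (10 + 34*1)² = (10 + 34)² = 44² = 1936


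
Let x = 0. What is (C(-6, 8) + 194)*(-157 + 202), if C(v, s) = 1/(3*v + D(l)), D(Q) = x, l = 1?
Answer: 17455/2 ≈ 8727.5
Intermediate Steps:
D(Q) = 0
C(v, s) = 1/(3*v) (C(v, s) = 1/(3*v + 0) = 1/(3*v))
(C(-6, 8) + 194)*(-157 + 202) = ((1/3)/(-6) + 194)*(-157 + 202) = ((1/3)*(-1/6) + 194)*45 = (-1/18 + 194)*45 = (3491/18)*45 = 17455/2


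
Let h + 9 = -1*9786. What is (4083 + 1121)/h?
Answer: -5204/9795 ≈ -0.53129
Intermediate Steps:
h = -9795 (h = -9 - 1*9786 = -9 - 9786 = -9795)
(4083 + 1121)/h = (4083 + 1121)/(-9795) = 5204*(-1/9795) = -5204/9795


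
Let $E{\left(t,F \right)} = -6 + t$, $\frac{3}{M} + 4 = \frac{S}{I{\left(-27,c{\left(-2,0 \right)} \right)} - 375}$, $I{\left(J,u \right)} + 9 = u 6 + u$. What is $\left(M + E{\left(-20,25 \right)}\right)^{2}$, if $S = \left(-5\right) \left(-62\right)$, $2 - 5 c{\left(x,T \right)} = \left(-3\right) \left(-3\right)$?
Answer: $\frac{6999162921}{9872164} \approx 708.98$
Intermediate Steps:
$c{\left(x,T \right)} = - \frac{7}{5}$ ($c{\left(x,T \right)} = \frac{2}{5} - \frac{\left(-3\right) \left(-3\right)}{5} = \frac{2}{5} - \frac{9}{5} = - \frac{7}{5}$)
$I{\left(J,u \right)} = -9 + 7 u$ ($I{\left(J,u \right)} = -9 + \left(u 6 + u\right) = -9 + \left(6 u + u\right) = -9 + 7 u$)
$S = 310$
$M = - \frac{1969}{3142}$ ($M = \frac{3}{-4 + \frac{310}{\left(-9 + 7 \left(- \frac{7}{5}\right)\right) - 375}} = \frac{3}{-4 + \frac{310}{\left(-9 - \frac{49}{5}\right) - 375}} = \frac{3}{-4 + \frac{310}{- \frac{94}{5} - 375}} = \frac{3}{-4 + \frac{310}{- \frac{1969}{5}}} = \frac{3}{-4 + 310 \left(- \frac{5}{1969}\right)} = \frac{3}{-4 - \frac{1550}{1969}} = \frac{3}{- \frac{9426}{1969}} = 3 \left(- \frac{1969}{9426}\right) = - \frac{1969}{3142} \approx -0.62667$)
$\left(M + E{\left(-20,25 \right)}\right)^{2} = \left(- \frac{1969}{3142} - 26\right)^{2} = \left(- \frac{83661}{3142}\right)^{2} = \frac{6999162921}{9872164}$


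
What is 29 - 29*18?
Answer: -493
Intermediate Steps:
29 - 29*18 = 29 - 522 = -493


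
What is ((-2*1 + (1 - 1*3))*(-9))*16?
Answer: 576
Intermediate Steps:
((-2*1 + (1 - 1*3))*(-9))*16 = ((-2 + (1 - 3))*(-9))*16 = ((-2 - 2)*(-9))*16 = -4*(-9)*16 = 36*16 = 576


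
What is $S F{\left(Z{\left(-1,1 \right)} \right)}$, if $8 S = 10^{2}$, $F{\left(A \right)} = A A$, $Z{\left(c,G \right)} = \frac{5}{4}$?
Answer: $\frac{625}{32} \approx 19.531$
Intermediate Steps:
$Z{\left(c,G \right)} = \frac{5}{4}$ ($Z{\left(c,G \right)} = 5 \cdot \frac{1}{4} = \frac{5}{4}$)
$F{\left(A \right)} = A^{2}$
$S = \frac{25}{2}$ ($S = \frac{10^{2}}{8} = \frac{1}{8} \cdot 100 = \frac{25}{2} \approx 12.5$)
$S F{\left(Z{\left(-1,1 \right)} \right)} = \frac{25 \left(\frac{5}{4}\right)^{2}}{2} = \frac{25}{2} \cdot \frac{25}{16} = \frac{625}{32}$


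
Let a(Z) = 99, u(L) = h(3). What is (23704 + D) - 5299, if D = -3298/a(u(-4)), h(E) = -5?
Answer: 1818797/99 ≈ 18372.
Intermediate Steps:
u(L) = -5
D = -3298/99 ≈ -33.313
(23704 + D) - 5299 = (23704 - 3298/99) - 5299 = 2343398/99 - 5299 = 1818797/99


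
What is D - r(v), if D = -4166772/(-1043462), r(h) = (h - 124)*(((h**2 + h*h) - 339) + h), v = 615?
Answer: -193850437555260/521731 ≈ -3.7155e+8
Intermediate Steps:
r(h) = (-124 + h)*(-339 + h + 2*h**2) (r(h) = (-124 + h)*(((h**2 + h**2) - 339) + h) = (-124 + h)*((2*h**2 - 339) + h) = (-124 + h)*((-339 + 2*h**2) + h) = (-124 + h)*(-339 + h + 2*h**2))
D = 2083386/521731 (D = -4166772*(-1/1043462) = 2083386/521731 ≈ 3.9932)
D - r(v) = 2083386/521731 - (42036 - 463*615 - 247*615**2 + 2*615**3) = 2083386/521731 - (42036 - 284745 - 247*378225 + 2*232608375) = 2083386/521731 - (42036 - 284745 - 93421575 + 465216750) = 2083386/521731 - 1*371552466 = 2083386/521731 - 371552466 = -193850437555260/521731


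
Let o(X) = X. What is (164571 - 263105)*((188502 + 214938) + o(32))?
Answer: -39755710048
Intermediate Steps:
(164571 - 263105)*((188502 + 214938) + o(32)) = (164571 - 263105)*((188502 + 214938) + 32) = -98534*(403440 + 32) = -98534*403472 = -39755710048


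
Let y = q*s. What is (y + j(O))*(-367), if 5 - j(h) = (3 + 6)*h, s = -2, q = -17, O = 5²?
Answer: 68262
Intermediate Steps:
O = 25
j(h) = 5 - 9*h (j(h) = 5 - (3 + 6)*h = 5 - 9*h)
y = 34 (y = -17*(-2) = 34)
(y + j(O))*(-367) = (34 + (5 - 9*25))*(-367) = (34 + (5 - 225))*(-367) = (34 - 220)*(-367) = -186*(-367) = 68262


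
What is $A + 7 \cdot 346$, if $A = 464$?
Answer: $2886$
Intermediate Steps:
$A + 7 \cdot 346 = 464 + 7 \cdot 346 = 464 + 2422 = 2886$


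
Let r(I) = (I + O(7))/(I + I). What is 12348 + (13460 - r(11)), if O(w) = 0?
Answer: 51615/2 ≈ 25808.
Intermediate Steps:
r(I) = ½ (r(I) = (I + 0)/(I + I) = I/((2*I)) = I*(1/(2*I)) = ½)
12348 + (13460 - r(11)) = 12348 + (13460 - 1*½) = 12348 + (13460 - ½) = 12348 + 26919/2 = 51615/2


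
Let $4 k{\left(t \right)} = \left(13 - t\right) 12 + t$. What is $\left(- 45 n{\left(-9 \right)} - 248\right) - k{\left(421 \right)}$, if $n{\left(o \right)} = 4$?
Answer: $\frac{2763}{4} \approx 690.75$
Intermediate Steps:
$k{\left(t \right)} = 39 - \frac{11 t}{4}$ ($k{\left(t \right)} = \frac{\left(13 - t\right) 12 + t}{4} = \frac{\left(156 - 12 t\right) + t}{4} = \frac{156 - 11 t}{4} = 39 - \frac{11 t}{4}$)
$\left(- 45 n{\left(-9 \right)} - 248\right) - k{\left(421 \right)} = \left(\left(-45\right) 4 - 248\right) - \left(39 - \frac{4631}{4}\right) = \left(-180 - 248\right) - \left(39 - \frac{4631}{4}\right) = -428 - - \frac{4475}{4} = -428 + \frac{4475}{4} = \frac{2763}{4}$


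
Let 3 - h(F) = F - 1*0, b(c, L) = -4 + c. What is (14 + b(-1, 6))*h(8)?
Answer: -45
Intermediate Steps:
h(F) = 3 - F (h(F) = 3 - (F - 1*0) = 3 - (F + 0) = 3 - F)
(14 + b(-1, 6))*h(8) = (14 + (-4 - 1))*(3 - 1*8) = (14 - 5)*(3 - 8) = 9*(-5) = -45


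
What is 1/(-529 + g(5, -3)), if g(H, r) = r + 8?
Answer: -1/524 ≈ -0.0019084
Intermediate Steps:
g(H, r) = 8 + r
1/(-529 + g(5, -3)) = 1/(-529 + (8 - 3)) = 1/(-529 + 5) = 1/(-524) = -1/524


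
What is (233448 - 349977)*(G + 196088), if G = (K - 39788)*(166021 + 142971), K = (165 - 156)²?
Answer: 1429688387852424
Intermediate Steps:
K = 81 (K = 9² = 81)
G = -12269145344 (G = (81 - 39788)*(166021 + 142971) = -39707*308992 = -12269145344)
(233448 - 349977)*(G + 196088) = (233448 - 349977)*(-12269145344 + 196088) = -116529*(-12268949256) = 1429688387852424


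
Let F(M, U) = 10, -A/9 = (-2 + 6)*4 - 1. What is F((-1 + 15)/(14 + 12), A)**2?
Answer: 100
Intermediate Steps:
A = -135 (A = -9*((-2 + 6)*4 - 1) = -9*(4*4 - 1) = -9*(16 - 1) = -9*15 = -135)
F((-1 + 15)/(14 + 12), A)**2 = 10**2 = 100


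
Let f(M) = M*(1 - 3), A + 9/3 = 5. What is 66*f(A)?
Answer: -264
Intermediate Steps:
A = 2 (A = -3 + 5 = 2)
f(M) = -2*M (f(M) = M*(-2) = -2*M)
66*f(A) = 66*(-2*2) = 66*(-4) = -264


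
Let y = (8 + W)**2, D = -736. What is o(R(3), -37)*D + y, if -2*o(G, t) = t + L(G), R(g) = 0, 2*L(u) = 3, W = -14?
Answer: -13028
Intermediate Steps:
L(u) = 3/2 (L(u) = (1/2)*3 = 3/2)
y = 36 (y = (8 - 14)**2 = (-6)**2 = 36)
o(G, t) = -3/4 - t/2 (o(G, t) = -(t + 3/2)/2 = -(3/2 + t)/2 = -3/4 - t/2)
o(R(3), -37)*D + y = (-3/4 - 1/2*(-37))*(-736) + 36 = (-3/4 + 37/2)*(-736) + 36 = (71/4)*(-736) + 36 = -13064 + 36 = -13028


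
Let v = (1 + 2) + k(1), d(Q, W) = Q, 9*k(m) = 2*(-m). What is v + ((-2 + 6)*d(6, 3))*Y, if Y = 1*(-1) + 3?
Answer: 457/9 ≈ 50.778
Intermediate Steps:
k(m) = -2*m/9 (k(m) = (2*(-m))/9 = (-2*m)/9 = -2*m/9)
v = 25/9 (v = (1 + 2) - 2/9*1 = 3 - 2/9 = 25/9 ≈ 2.7778)
Y = 2 (Y = -1 + 3 = 2)
v + ((-2 + 6)*d(6, 3))*Y = 25/9 + ((-2 + 6)*6)*2 = 25/9 + (4*6)*2 = 25/9 + 24*2 = 25/9 + 48 = 457/9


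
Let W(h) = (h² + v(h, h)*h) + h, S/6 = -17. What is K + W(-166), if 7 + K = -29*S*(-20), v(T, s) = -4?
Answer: -31113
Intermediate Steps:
S = -102 (S = 6*(-17) = -102)
K = -59167 (K = -7 - 29*(-102)*(-20) = -7 + 2958*(-20) = -7 - 59160 = -59167)
W(h) = h² - 3*h (W(h) = (h² - 4*h) + h = h² - 3*h)
K + W(-166) = -59167 - 166*(-3 - 166) = -59167 - 166*(-169) = -59167 + 28054 = -31113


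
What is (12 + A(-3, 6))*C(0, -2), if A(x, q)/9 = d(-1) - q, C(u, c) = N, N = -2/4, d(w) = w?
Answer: 51/2 ≈ 25.500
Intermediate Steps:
N = -½ (N = -2*¼ = -½ ≈ -0.50000)
C(u, c) = -½
A(x, q) = -9 - 9*q (A(x, q) = 9*(-1 - q) = -9 - 9*q)
(12 + A(-3, 6))*C(0, -2) = (12 + (-9 - 9*6))*(-½) = (12 + (-9 - 54))*(-½) = (12 - 63)*(-½) = -51*(-½) = 51/2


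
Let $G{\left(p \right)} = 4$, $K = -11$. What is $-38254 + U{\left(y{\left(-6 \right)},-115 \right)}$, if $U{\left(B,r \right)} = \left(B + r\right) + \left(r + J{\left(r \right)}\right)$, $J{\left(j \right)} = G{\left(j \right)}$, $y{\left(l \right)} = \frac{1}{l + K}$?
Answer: $- \frac{654161}{17} \approx -38480.0$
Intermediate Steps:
$y{\left(l \right)} = \frac{1}{-11 + l}$ ($y{\left(l \right)} = \frac{1}{l - 11} = \frac{1}{-11 + l}$)
$J{\left(j \right)} = 4$
$U{\left(B,r \right)} = 4 + B + 2 r$ ($U{\left(B,r \right)} = \left(B + r\right) + \left(r + 4\right) = \left(B + r\right) + \left(4 + r\right) = 4 + B + 2 r$)
$-38254 + U{\left(y{\left(-6 \right)},-115 \right)} = -38254 + \left(4 + \frac{1}{-11 - 6} + 2 \left(-115\right)\right) = -38254 + \left(4 + \frac{1}{-17} - 230\right) = -38254 - \frac{3843}{17} = - \frac{654161}{17}$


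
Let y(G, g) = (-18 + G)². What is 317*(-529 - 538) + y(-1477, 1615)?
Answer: 1896786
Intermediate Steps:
317*(-529 - 538) + y(-1477, 1615) = 317*(-529 - 538) + (-18 - 1477)² = 317*(-1067) + (-1495)² = -338239 + 2235025 = 1896786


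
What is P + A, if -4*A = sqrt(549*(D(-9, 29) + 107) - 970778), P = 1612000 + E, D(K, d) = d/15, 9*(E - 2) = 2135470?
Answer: 16643488/9 - I*sqrt(5693585)/10 ≈ 1.8493e+6 - 238.61*I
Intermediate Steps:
E = 2135488/9 (E = 2 + (1/9)*2135470 = 2 + 2135470/9 = 2135488/9 ≈ 2.3728e+5)
D(K, d) = d/15 (D(K, d) = d*(1/15) = d/15)
P = 16643488/9 (P = 1612000 + 2135488/9 = 16643488/9 ≈ 1.8493e+6)
A = -I*sqrt(5693585)/10 (A = -sqrt(549*((1/15)*29 + 107) - 970778)/4 = -sqrt(549*(29/15 + 107) - 970778)/4 = -sqrt(549*(1634/15) - 970778)/4 = -sqrt(299022/5 - 970778)/4 = -I*sqrt(5693585)/10 ≈ -238.61*I)
P + A = 16643488/9 - I*sqrt(5693585)/10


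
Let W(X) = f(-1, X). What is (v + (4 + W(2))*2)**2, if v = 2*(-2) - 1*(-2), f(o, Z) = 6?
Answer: 324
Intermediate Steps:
W(X) = 6
v = -2 (v = -4 + 2 = -2)
(v + (4 + W(2))*2)**2 = (-2 + (4 + 6)*2)**2 = (-2 + 10*2)**2 = (-2 + 20)**2 = 18**2 = 324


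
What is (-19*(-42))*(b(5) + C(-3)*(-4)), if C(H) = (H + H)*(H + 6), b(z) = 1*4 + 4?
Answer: 63840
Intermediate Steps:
b(z) = 8 (b(z) = 4 + 4 = 8)
C(H) = 2*H*(6 + H) (C(H) = (2*H)*(6 + H) = 2*H*(6 + H))
(-19*(-42))*(b(5) + C(-3)*(-4)) = (-19*(-42))*(8 + (2*(-3)*(6 - 3))*(-4)) = 798*(8 + (2*(-3)*3)*(-4)) = 798*(8 - 18*(-4)) = 798*(8 + 72) = 798*80 = 63840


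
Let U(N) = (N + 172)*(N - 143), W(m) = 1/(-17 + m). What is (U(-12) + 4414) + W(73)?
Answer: -1141615/56 ≈ -20386.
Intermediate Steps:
U(N) = (-143 + N)*(172 + N) (U(N) = (172 + N)*(-143 + N) = (-143 + N)*(172 + N))
(U(-12) + 4414) + W(73) = ((-24596 + (-12)² + 29*(-12)) + 4414) + 1/(-17 + 73) = ((-24596 + 144 - 348) + 4414) + 1/56 = (-24800 + 4414) + 1/56 = -20386 + 1/56 = -1141615/56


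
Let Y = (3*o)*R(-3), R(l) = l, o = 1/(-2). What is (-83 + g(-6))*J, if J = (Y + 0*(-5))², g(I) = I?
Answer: -7209/4 ≈ -1802.3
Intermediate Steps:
o = -½ ≈ -0.50000
Y = 9/2 (Y = (3*(-½))*(-3) = -3/2*(-3) = 9/2 ≈ 4.5000)
J = 81/4 (J = (9/2 + 0*(-5))² = (9/2 + 0)² = (9/2)² = 81/4 ≈ 20.250)
(-83 + g(-6))*J = (-83 - 6)*(81/4) = -89*81/4 = -7209/4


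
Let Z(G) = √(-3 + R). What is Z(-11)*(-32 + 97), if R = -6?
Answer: 195*I ≈ 195.0*I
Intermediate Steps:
Z(G) = 3*I (Z(G) = √(-3 - 6) = √(-9) = 3*I)
Z(-11)*(-32 + 97) = (3*I)*(-32 + 97) = (3*I)*65 = 195*I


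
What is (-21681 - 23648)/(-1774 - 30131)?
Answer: 45329/31905 ≈ 1.4207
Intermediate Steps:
(-21681 - 23648)/(-1774 - 30131) = -45329/(-31905) = -45329*(-1/31905) = 45329/31905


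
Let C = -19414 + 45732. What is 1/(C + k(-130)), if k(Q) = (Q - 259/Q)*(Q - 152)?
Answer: 65/4057051 ≈ 1.6021e-5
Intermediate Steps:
k(Q) = (-152 + Q)*(Q - 259/Q) (k(Q) = (Q - 259/Q)*(-152 + Q) = (-152 + Q)*(Q - 259/Q))
C = 26318
1/(C + k(-130)) = 1/(26318 + (-259 + (-130)**2 - 152*(-130) + 39368/(-130))) = 1/(26318 + (-259 + 16900 + 19760 + 39368*(-1/130))) = 1/(26318 + (-259 + 16900 + 19760 - 19684/65)) = 1/(26318 + 2346381/65) = 1/(4057051/65) = 65/4057051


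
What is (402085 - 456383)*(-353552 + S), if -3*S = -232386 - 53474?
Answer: 42069873208/3 ≈ 1.4023e+10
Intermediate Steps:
S = 285860/3 (S = -(-232386 - 53474)/3 = -⅓*(-285860) = 285860/3 ≈ 95287.)
(402085 - 456383)*(-353552 + S) = (402085 - 456383)*(-353552 + 285860/3) = -54298*(-774796/3) = 42069873208/3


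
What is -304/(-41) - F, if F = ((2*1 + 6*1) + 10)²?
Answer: -12980/41 ≈ -316.59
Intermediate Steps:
F = 324 (F = ((2 + 6) + 10)² = (8 + 10)² = 18² = 324)
-304/(-41) - F = -304/(-41) - 1*324 = -304*(-1/41) - 324 = 304/41 - 324 = -12980/41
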